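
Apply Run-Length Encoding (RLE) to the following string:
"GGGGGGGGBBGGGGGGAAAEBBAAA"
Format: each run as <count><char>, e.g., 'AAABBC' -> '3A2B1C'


Scanning runs left to right:
  i=0: run of 'G' x 8 -> '8G'
  i=8: run of 'B' x 2 -> '2B'
  i=10: run of 'G' x 6 -> '6G'
  i=16: run of 'A' x 3 -> '3A'
  i=19: run of 'E' x 1 -> '1E'
  i=20: run of 'B' x 2 -> '2B'
  i=22: run of 'A' x 3 -> '3A'

RLE = 8G2B6G3A1E2B3A


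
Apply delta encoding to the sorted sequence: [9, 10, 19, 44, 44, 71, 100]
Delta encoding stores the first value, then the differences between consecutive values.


First value: 9
Deltas:
  10 - 9 = 1
  19 - 10 = 9
  44 - 19 = 25
  44 - 44 = 0
  71 - 44 = 27
  100 - 71 = 29


Delta encoded: [9, 1, 9, 25, 0, 27, 29]


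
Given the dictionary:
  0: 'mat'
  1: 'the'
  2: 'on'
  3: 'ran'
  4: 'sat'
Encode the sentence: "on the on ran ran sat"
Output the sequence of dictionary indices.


Look up each word in the dictionary:
  'on' -> 2
  'the' -> 1
  'on' -> 2
  'ran' -> 3
  'ran' -> 3
  'sat' -> 4

Encoded: [2, 1, 2, 3, 3, 4]


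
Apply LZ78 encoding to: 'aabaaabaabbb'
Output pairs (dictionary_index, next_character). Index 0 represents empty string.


LZ78 encoding steps:
Dictionary: {0: ''}
Step 1: w='' (idx 0), next='a' -> output (0, 'a'), add 'a' as idx 1
Step 2: w='a' (idx 1), next='b' -> output (1, 'b'), add 'ab' as idx 2
Step 3: w='a' (idx 1), next='a' -> output (1, 'a'), add 'aa' as idx 3
Step 4: w='ab' (idx 2), next='a' -> output (2, 'a'), add 'aba' as idx 4
Step 5: w='ab' (idx 2), next='b' -> output (2, 'b'), add 'abb' as idx 5
Step 6: w='' (idx 0), next='b' -> output (0, 'b'), add 'b' as idx 6


Encoded: [(0, 'a'), (1, 'b'), (1, 'a'), (2, 'a'), (2, 'b'), (0, 'b')]


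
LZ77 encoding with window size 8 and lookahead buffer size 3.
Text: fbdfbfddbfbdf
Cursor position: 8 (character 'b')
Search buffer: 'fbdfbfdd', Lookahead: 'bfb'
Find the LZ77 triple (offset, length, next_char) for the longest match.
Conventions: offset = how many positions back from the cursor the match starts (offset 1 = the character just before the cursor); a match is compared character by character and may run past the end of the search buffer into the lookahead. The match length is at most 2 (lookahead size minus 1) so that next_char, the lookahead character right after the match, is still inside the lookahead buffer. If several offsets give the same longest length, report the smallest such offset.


Try each offset into the search buffer:
  offset=1 (pos 7, char 'd'): match length 0
  offset=2 (pos 6, char 'd'): match length 0
  offset=3 (pos 5, char 'f'): match length 0
  offset=4 (pos 4, char 'b'): match length 2
  offset=5 (pos 3, char 'f'): match length 0
  offset=6 (pos 2, char 'd'): match length 0
  offset=7 (pos 1, char 'b'): match length 1
  offset=8 (pos 0, char 'f'): match length 0
Longest match has length 2 at offset 4.
next_char = character at position 8 + 2 = 10 -> 'b'

Best match: offset=4, length=2 (matching 'bf' starting at position 4)
LZ77 triple: (4, 2, 'b')


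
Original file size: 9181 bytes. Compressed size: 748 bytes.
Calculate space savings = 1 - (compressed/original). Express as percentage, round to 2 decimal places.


ratio = compressed/original = 748/9181 = 0.081473
savings = 1 - ratio = 1 - 0.081473 = 0.918527
as a percentage: 0.918527 * 100 = 91.85%

Space savings = 1 - 748/9181 = 91.85%


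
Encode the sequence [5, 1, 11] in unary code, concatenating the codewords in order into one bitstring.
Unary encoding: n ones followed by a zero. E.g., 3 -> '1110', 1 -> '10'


Encode each number as n ones followed by a terminating 0:
  5 -> 111110 (6 bits)
  1 -> 10 (2 bits)
  11 -> 111111111110 (12 bits)
Total length = 6 + 2 + 12 = 20 bits.

Unary([5, 1, 11]) = 11111010111111111110 (20 bits)


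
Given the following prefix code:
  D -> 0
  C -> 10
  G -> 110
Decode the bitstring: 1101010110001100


Decoding step by step:
Bits 110 -> G
Bits 10 -> C
Bits 10 -> C
Bits 110 -> G
Bits 0 -> D
Bits 0 -> D
Bits 110 -> G
Bits 0 -> D


Decoded message: GCCGDDGD


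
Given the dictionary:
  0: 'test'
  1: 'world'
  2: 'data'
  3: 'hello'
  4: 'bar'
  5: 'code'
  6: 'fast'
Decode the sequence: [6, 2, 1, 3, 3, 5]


Look up each index in the dictionary:
  6 -> 'fast'
  2 -> 'data'
  1 -> 'world'
  3 -> 'hello'
  3 -> 'hello'
  5 -> 'code'

Decoded: "fast data world hello hello code"


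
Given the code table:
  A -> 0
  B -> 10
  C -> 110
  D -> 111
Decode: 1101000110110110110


Decoding:
110 -> C
10 -> B
0 -> A
0 -> A
110 -> C
110 -> C
110 -> C
110 -> C


Result: CBAACCCC


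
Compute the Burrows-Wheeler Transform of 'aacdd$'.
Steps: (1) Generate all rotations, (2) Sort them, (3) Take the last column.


Rotations (sorted):
  0: $aacdd -> last char: d
  1: aacdd$ -> last char: $
  2: acdd$a -> last char: a
  3: cdd$aa -> last char: a
  4: d$aacd -> last char: d
  5: dd$aac -> last char: c


BWT = d$aadc


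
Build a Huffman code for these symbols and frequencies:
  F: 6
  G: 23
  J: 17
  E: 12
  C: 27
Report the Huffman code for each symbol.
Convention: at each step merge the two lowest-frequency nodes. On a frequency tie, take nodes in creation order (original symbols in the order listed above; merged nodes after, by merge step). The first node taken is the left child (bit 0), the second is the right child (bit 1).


Huffman tree construction:
Step 1: Merge F(6) + E(12) = 18
Step 2: Merge J(17) + (F+E)(18) = 35
Step 3: Merge G(23) + C(27) = 50
Step 4: Merge (J+(F+E))(35) + (G+C)(50) = 85
Read each symbol's code off the tree from the root (left child = 0, right child = 1).

Codes:
  F: 010 (length 3)
  G: 10 (length 2)
  J: 00 (length 2)
  E: 011 (length 3)
  C: 11 (length 2)
Average code length: 188/85 = 2.2118 bits/symbol


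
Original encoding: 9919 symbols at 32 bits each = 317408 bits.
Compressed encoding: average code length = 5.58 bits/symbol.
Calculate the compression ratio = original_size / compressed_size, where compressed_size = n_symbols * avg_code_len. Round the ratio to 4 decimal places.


original_size = n_symbols * orig_bits = 9919 * 32 = 317408 bits
compressed_size = n_symbols * avg_code_len = 9919 * 5.58 = 55348.02 bits
ratio = original_size / compressed_size = 317408 / 55348.02 = 5.7348

Compression ratio = 5.7348


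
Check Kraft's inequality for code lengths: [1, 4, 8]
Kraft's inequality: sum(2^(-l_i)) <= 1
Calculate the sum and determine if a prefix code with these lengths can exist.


Sum = 2^(-1) + 2^(-4) + 2^(-8)
    = 0.5 + 0.0625 + 0.00390625
    = 145/256 = 0.56640625
Since 0.56640625 <= 1, Kraft's inequality IS satisfied.
A prefix code with these lengths CAN exist.

Kraft sum = 0.56640625. Satisfied.


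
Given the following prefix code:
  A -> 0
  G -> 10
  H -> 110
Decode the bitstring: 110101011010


Decoding step by step:
Bits 110 -> H
Bits 10 -> G
Bits 10 -> G
Bits 110 -> H
Bits 10 -> G


Decoded message: HGGHG


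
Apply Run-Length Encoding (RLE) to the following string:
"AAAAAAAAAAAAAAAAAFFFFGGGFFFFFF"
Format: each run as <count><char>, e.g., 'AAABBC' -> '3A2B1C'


Scanning runs left to right:
  i=0: run of 'A' x 17 -> '17A'
  i=17: run of 'F' x 4 -> '4F'
  i=21: run of 'G' x 3 -> '3G'
  i=24: run of 'F' x 6 -> '6F'

RLE = 17A4F3G6F


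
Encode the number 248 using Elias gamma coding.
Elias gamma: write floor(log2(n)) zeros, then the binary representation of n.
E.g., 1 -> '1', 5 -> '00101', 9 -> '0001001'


num_bits = floor(log2(248)) + 1 = 8
leading_zeros = num_bits - 1 = 7
binary(248) = 11111000

Elias gamma(248) = '0000000' + '11111000' = 000000011111000 (15 bits)


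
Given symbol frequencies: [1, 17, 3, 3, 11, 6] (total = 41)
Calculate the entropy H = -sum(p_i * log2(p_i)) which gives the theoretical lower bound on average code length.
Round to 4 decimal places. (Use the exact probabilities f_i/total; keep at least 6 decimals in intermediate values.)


Per-symbol terms -p_i * log2(p_i) with p_i = f_i/41:
  p = 1/41 = 0.024390: log2(p) = -5.357552, -p*log2(p) = 0.130672
  p = 17/41 = 0.414634: log2(p) = -1.270089, -p*log2(p) = 0.526622
  p = 3/41 = 0.073171: log2(p) = -3.772590, -p*log2(p) = 0.276043
  p = 3/41 = 0.073171: log2(p) = -3.772590, -p*log2(p) = 0.276043
  p = 11/41 = 0.268293: log2(p) = -1.898120, -p*log2(p) = 0.509252
  p = 6/41 = 0.146341: log2(p) = -2.772590, -p*log2(p) = 0.405745
H = 0.130672 + 0.526622 + 0.276043 + 0.276043 + 0.509252 + 0.405745 = 2.124377

H = 2.1244 bits/symbol


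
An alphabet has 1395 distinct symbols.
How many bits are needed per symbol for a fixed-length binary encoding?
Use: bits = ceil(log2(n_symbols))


log2(1395) = 10.446
Bracket: 2^10 = 1024 < 1395 <= 2^11 = 2048
So ceil(log2(1395)) = 11

bits = ceil(log2(1395)) = ceil(10.446) = 11 bits


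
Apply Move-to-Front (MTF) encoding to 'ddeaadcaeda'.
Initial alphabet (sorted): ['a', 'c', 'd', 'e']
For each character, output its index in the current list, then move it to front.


MTF encoding:
'd': index 2 in ['a', 'c', 'd', 'e'] -> ['d', 'a', 'c', 'e']
'd': index 0 in ['d', 'a', 'c', 'e'] -> ['d', 'a', 'c', 'e']
'e': index 3 in ['d', 'a', 'c', 'e'] -> ['e', 'd', 'a', 'c']
'a': index 2 in ['e', 'd', 'a', 'c'] -> ['a', 'e', 'd', 'c']
'a': index 0 in ['a', 'e', 'd', 'c'] -> ['a', 'e', 'd', 'c']
'd': index 2 in ['a', 'e', 'd', 'c'] -> ['d', 'a', 'e', 'c']
'c': index 3 in ['d', 'a', 'e', 'c'] -> ['c', 'd', 'a', 'e']
'a': index 2 in ['c', 'd', 'a', 'e'] -> ['a', 'c', 'd', 'e']
'e': index 3 in ['a', 'c', 'd', 'e'] -> ['e', 'a', 'c', 'd']
'd': index 3 in ['e', 'a', 'c', 'd'] -> ['d', 'e', 'a', 'c']
'a': index 2 in ['d', 'e', 'a', 'c'] -> ['a', 'd', 'e', 'c']


Output: [2, 0, 3, 2, 0, 2, 3, 2, 3, 3, 2]


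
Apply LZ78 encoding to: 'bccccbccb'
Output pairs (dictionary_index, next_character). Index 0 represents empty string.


LZ78 encoding steps:
Dictionary: {0: ''}
Step 1: w='' (idx 0), next='b' -> output (0, 'b'), add 'b' as idx 1
Step 2: w='' (idx 0), next='c' -> output (0, 'c'), add 'c' as idx 2
Step 3: w='c' (idx 2), next='c' -> output (2, 'c'), add 'cc' as idx 3
Step 4: w='c' (idx 2), next='b' -> output (2, 'b'), add 'cb' as idx 4
Step 5: w='cc' (idx 3), next='b' -> output (3, 'b'), add 'ccb' as idx 5


Encoded: [(0, 'b'), (0, 'c'), (2, 'c'), (2, 'b'), (3, 'b')]


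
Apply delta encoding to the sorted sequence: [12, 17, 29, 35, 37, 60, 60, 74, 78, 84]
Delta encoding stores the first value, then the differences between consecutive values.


First value: 12
Deltas:
  17 - 12 = 5
  29 - 17 = 12
  35 - 29 = 6
  37 - 35 = 2
  60 - 37 = 23
  60 - 60 = 0
  74 - 60 = 14
  78 - 74 = 4
  84 - 78 = 6


Delta encoded: [12, 5, 12, 6, 2, 23, 0, 14, 4, 6]


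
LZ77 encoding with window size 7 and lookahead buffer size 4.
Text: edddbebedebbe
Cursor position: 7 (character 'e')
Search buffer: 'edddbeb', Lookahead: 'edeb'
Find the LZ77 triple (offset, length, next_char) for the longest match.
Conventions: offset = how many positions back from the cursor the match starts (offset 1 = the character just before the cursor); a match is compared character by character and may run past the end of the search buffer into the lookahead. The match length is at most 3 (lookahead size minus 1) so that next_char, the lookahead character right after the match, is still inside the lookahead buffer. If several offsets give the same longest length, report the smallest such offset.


Try each offset into the search buffer:
  offset=1 (pos 6, char 'b'): match length 0
  offset=2 (pos 5, char 'e'): match length 1
  offset=3 (pos 4, char 'b'): match length 0
  offset=4 (pos 3, char 'd'): match length 0
  offset=5 (pos 2, char 'd'): match length 0
  offset=6 (pos 1, char 'd'): match length 0
  offset=7 (pos 0, char 'e'): match length 2
Longest match has length 2 at offset 7.
next_char = character at position 7 + 2 = 9 -> 'e'

Best match: offset=7, length=2 (matching 'ed' starting at position 0)
LZ77 triple: (7, 2, 'e')


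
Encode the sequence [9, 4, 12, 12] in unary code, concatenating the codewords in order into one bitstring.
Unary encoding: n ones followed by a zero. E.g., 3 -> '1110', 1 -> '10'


Encode each number as n ones followed by a terminating 0:
  9 -> 1111111110 (10 bits)
  4 -> 11110 (5 bits)
  12 -> 1111111111110 (13 bits)
  12 -> 1111111111110 (13 bits)
Total length = 10 + 5 + 13 + 13 = 41 bits.

Unary([9, 4, 12, 12]) = 11111111101111011111111111101111111111110 (41 bits)


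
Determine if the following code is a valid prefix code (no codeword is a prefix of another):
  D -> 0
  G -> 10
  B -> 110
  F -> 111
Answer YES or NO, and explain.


Checking each pair (does one codeword prefix another?):
  D='0' vs G='10': no prefix
  D='0' vs B='110': no prefix
  D='0' vs F='111': no prefix
  G='10' vs D='0': no prefix
  G='10' vs B='110': no prefix
  G='10' vs F='111': no prefix
  B='110' vs D='0': no prefix
  B='110' vs G='10': no prefix
  B='110' vs F='111': no prefix
  F='111' vs D='0': no prefix
  F='111' vs G='10': no prefix
  F='111' vs B='110': no prefix
No violation found over all pairs.

YES -- this is a valid prefix code. No codeword is a prefix of any other codeword.


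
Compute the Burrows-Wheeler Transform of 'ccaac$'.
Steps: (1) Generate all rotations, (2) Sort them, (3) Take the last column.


Rotations (sorted):
  0: $ccaac -> last char: c
  1: aac$cc -> last char: c
  2: ac$cca -> last char: a
  3: c$ccaa -> last char: a
  4: caac$c -> last char: c
  5: ccaac$ -> last char: $


BWT = ccaac$


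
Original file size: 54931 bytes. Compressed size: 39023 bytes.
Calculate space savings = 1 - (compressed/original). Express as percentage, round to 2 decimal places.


ratio = compressed/original = 39023/54931 = 0.7104
savings = 1 - ratio = 1 - 0.7104 = 0.2896
as a percentage: 0.2896 * 100 = 28.96%

Space savings = 1 - 39023/54931 = 28.96%


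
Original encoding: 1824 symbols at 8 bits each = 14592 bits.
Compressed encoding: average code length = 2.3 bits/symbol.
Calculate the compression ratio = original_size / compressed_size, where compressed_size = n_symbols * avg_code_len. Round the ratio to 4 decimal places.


original_size = n_symbols * orig_bits = 1824 * 8 = 14592 bits
compressed_size = n_symbols * avg_code_len = 1824 * 2.3 = 4195.2 bits
ratio = original_size / compressed_size = 14592 / 4195.2 = 3.4783

Compression ratio = 3.4783


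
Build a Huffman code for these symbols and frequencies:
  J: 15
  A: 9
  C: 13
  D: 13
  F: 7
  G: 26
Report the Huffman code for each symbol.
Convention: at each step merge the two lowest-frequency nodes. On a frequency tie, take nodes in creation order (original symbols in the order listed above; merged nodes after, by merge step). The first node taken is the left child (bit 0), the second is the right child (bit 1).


Huffman tree construction:
Step 1: Merge F(7) + A(9) = 16
Step 2: Merge C(13) + D(13) = 26
Step 3: Merge J(15) + (F+A)(16) = 31
Step 4: Merge G(26) + (C+D)(26) = 52
Step 5: Merge (J+(F+A))(31) + (G+(C+D))(52) = 83
Read each symbol's code off the tree from the root (left child = 0, right child = 1).

Codes:
  J: 00 (length 2)
  A: 011 (length 3)
  C: 110 (length 3)
  D: 111 (length 3)
  F: 010 (length 3)
  G: 10 (length 2)
Average code length: 208/83 = 2.5060 bits/symbol


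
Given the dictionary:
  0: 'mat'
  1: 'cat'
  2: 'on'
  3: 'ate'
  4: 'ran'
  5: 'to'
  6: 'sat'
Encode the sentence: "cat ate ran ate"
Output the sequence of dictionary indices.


Look up each word in the dictionary:
  'cat' -> 1
  'ate' -> 3
  'ran' -> 4
  'ate' -> 3

Encoded: [1, 3, 4, 3]


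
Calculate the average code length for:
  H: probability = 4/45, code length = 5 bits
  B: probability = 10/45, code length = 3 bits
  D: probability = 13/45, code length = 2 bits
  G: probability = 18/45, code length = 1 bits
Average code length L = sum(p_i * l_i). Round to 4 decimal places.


Weighted contributions p_i * l_i:
  H: (4/45) * 5 = 20/45
  B: (10/45) * 3 = 30/45
  D: (13/45) * 2 = 26/45
  G: (18/45) * 1 = 18/45
Sum = (20 + 30 + 26 + 18)/45 = 94/45

L = 94/45 = 2.0889 bits/symbol


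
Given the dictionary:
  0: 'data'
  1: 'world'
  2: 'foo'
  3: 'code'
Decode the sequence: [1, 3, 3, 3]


Look up each index in the dictionary:
  1 -> 'world'
  3 -> 'code'
  3 -> 'code'
  3 -> 'code'

Decoded: "world code code code"


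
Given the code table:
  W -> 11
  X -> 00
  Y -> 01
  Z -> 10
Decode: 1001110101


Decoding:
10 -> Z
01 -> Y
11 -> W
01 -> Y
01 -> Y


Result: ZYWYY


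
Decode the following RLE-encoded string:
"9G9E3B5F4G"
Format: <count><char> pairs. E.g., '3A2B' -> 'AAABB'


Expanding each <count><char> pair:
  9G -> 'GGGGGGGGG'
  9E -> 'EEEEEEEEE'
  3B -> 'BBB'
  5F -> 'FFFFF'
  4G -> 'GGGG'

Decoded = GGGGGGGGGEEEEEEEEEBBBFFFFFGGGG


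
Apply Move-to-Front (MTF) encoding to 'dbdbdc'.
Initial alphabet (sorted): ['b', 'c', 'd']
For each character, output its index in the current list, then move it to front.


MTF encoding:
'd': index 2 in ['b', 'c', 'd'] -> ['d', 'b', 'c']
'b': index 1 in ['d', 'b', 'c'] -> ['b', 'd', 'c']
'd': index 1 in ['b', 'd', 'c'] -> ['d', 'b', 'c']
'b': index 1 in ['d', 'b', 'c'] -> ['b', 'd', 'c']
'd': index 1 in ['b', 'd', 'c'] -> ['d', 'b', 'c']
'c': index 2 in ['d', 'b', 'c'] -> ['c', 'd', 'b']


Output: [2, 1, 1, 1, 1, 2]


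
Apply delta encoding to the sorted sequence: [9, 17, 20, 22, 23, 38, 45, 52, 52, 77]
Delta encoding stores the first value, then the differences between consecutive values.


First value: 9
Deltas:
  17 - 9 = 8
  20 - 17 = 3
  22 - 20 = 2
  23 - 22 = 1
  38 - 23 = 15
  45 - 38 = 7
  52 - 45 = 7
  52 - 52 = 0
  77 - 52 = 25


Delta encoded: [9, 8, 3, 2, 1, 15, 7, 7, 0, 25]


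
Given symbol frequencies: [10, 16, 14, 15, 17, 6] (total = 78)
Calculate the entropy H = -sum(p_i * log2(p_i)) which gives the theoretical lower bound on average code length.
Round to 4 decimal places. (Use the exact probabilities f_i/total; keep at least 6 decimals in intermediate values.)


Per-symbol terms -p_i * log2(p_i) with p_i = f_i/78:
  p = 10/78 = 0.128205: log2(p) = -2.963474, -p*log2(p) = 0.379933
  p = 16/78 = 0.205128: log2(p) = -2.285402, -p*log2(p) = 0.468800
  p = 14/78 = 0.179487: log2(p) = -2.478047, -p*log2(p) = 0.444778
  p = 15/78 = 0.192308: log2(p) = -2.378512, -p*log2(p) = 0.457406
  p = 17/78 = 0.217949: log2(p) = -2.197939, -p*log2(p) = 0.479038
  p = 6/78 = 0.076923: log2(p) = -3.700440, -p*log2(p) = 0.284649
H = 0.379933 + 0.468800 + 0.444778 + 0.457406 + 0.479038 + 0.284649 = 2.514604

H = 2.5146 bits/symbol


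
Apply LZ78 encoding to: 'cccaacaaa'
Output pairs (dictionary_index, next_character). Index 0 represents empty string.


LZ78 encoding steps:
Dictionary: {0: ''}
Step 1: w='' (idx 0), next='c' -> output (0, 'c'), add 'c' as idx 1
Step 2: w='c' (idx 1), next='c' -> output (1, 'c'), add 'cc' as idx 2
Step 3: w='' (idx 0), next='a' -> output (0, 'a'), add 'a' as idx 3
Step 4: w='a' (idx 3), next='c' -> output (3, 'c'), add 'ac' as idx 4
Step 5: w='a' (idx 3), next='a' -> output (3, 'a'), add 'aa' as idx 5
Step 6: w='a' (idx 3), end of input -> output (3, '')


Encoded: [(0, 'c'), (1, 'c'), (0, 'a'), (3, 'c'), (3, 'a'), (3, '')]


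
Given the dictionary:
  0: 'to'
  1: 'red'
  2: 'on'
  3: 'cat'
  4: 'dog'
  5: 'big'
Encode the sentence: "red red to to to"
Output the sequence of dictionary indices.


Look up each word in the dictionary:
  'red' -> 1
  'red' -> 1
  'to' -> 0
  'to' -> 0
  'to' -> 0

Encoded: [1, 1, 0, 0, 0]


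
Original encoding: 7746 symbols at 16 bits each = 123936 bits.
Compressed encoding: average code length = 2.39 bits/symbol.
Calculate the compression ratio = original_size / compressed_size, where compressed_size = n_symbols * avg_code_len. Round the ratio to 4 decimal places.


original_size = n_symbols * orig_bits = 7746 * 16 = 123936 bits
compressed_size = n_symbols * avg_code_len = 7746 * 2.39 = 18512.94 bits
ratio = original_size / compressed_size = 123936 / 18512.94 = 6.6946

Compression ratio = 6.6946


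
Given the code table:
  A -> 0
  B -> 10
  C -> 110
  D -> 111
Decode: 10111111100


Decoding:
10 -> B
111 -> D
111 -> D
10 -> B
0 -> A


Result: BDDBA


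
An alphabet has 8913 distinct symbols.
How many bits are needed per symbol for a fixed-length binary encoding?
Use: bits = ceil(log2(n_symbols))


log2(8913) = 13.1217
Bracket: 2^13 = 8192 < 8913 <= 2^14 = 16384
So ceil(log2(8913)) = 14

bits = ceil(log2(8913)) = ceil(13.1217) = 14 bits


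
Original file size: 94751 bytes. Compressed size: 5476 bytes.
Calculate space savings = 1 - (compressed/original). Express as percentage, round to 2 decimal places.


ratio = compressed/original = 5476/94751 = 0.057794
savings = 1 - ratio = 1 - 0.057794 = 0.942206
as a percentage: 0.942206 * 100 = 94.22%

Space savings = 1 - 5476/94751 = 94.22%


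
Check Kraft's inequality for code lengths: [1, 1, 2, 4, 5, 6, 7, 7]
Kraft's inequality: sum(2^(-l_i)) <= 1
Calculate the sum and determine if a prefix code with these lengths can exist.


Sum = 2^(-1) + 2^(-1) + 2^(-2) + 2^(-4) + 2^(-5) + 2^(-6) + 2^(-7) + 2^(-7)
    = 0.5 + 0.5 + 0.25 + 0.0625 + 0.03125 + 0.015625 + 0.0078125 + 0.0078125
    = 176/128 = 1.375
Since 1.375 > 1, Kraft's inequality is NOT satisfied.
A prefix code with these lengths CANNOT exist.

Kraft sum = 1.375. Not satisfied.


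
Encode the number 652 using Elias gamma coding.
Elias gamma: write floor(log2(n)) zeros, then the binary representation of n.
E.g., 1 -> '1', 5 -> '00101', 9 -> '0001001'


num_bits = floor(log2(652)) + 1 = 10
leading_zeros = num_bits - 1 = 9
binary(652) = 1010001100

Elias gamma(652) = '000000000' + '1010001100' = 0000000001010001100 (19 bits)


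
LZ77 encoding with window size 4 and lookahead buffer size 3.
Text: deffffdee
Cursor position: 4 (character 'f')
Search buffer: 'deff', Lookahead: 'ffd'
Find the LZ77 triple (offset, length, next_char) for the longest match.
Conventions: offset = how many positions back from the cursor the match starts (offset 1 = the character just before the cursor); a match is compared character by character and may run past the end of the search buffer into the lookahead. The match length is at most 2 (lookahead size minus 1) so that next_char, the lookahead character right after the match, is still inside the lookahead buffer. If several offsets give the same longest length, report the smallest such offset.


Try each offset into the search buffer:
  offset=1 (pos 3, char 'f'): match length 2
  offset=2 (pos 2, char 'f'): match length 2
  offset=3 (pos 1, char 'e'): match length 0
  offset=4 (pos 0, char 'd'): match length 0
Longest match has length 2, found at offsets 1, 2; take the smallest, offset 1.
next_char = character at position 4 + 2 = 6 -> 'd'

Best match: offset=1, length=2 (matching 'ff' starting at position 3)
LZ77 triple: (1, 2, 'd')


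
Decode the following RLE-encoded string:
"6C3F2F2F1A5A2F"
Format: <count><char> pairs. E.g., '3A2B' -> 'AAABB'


Expanding each <count><char> pair:
  6C -> 'CCCCCC'
  3F -> 'FFF'
  2F -> 'FF'
  2F -> 'FF'
  1A -> 'A'
  5A -> 'AAAAA'
  2F -> 'FF'

Decoded = CCCCCCFFFFFFFAAAAAAFF


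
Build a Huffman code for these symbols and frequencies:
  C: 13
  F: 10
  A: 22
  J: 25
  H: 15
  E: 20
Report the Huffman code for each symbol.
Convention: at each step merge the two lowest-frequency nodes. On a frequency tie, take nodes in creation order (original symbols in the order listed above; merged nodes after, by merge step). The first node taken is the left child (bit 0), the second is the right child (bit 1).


Huffman tree construction:
Step 1: Merge F(10) + C(13) = 23
Step 2: Merge H(15) + E(20) = 35
Step 3: Merge A(22) + (F+C)(23) = 45
Step 4: Merge J(25) + (H+E)(35) = 60
Step 5: Merge (A+(F+C))(45) + (J+(H+E))(60) = 105
Read each symbol's code off the tree from the root (left child = 0, right child = 1).

Codes:
  C: 011 (length 3)
  F: 010 (length 3)
  A: 00 (length 2)
  J: 10 (length 2)
  H: 110 (length 3)
  E: 111 (length 3)
Average code length: 268/105 = 2.5524 bits/symbol


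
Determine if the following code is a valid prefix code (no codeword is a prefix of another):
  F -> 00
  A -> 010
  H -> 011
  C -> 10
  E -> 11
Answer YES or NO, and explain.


Checking each pair (does one codeword prefix another?):
  F='00' vs A='010': no prefix
  F='00' vs H='011': no prefix
  F='00' vs C='10': no prefix
  F='00' vs E='11': no prefix
  A='010' vs F='00': no prefix
  A='010' vs H='011': no prefix
  A='010' vs C='10': no prefix
  A='010' vs E='11': no prefix
  H='011' vs F='00': no prefix
  H='011' vs A='010': no prefix
  H='011' vs C='10': no prefix
  H='011' vs E='11': no prefix
  C='10' vs F='00': no prefix
  C='10' vs A='010': no prefix
  C='10' vs H='011': no prefix
  C='10' vs E='11': no prefix
  E='11' vs F='00': no prefix
  E='11' vs A='010': no prefix
  E='11' vs H='011': no prefix
  E='11' vs C='10': no prefix
No violation found over all pairs.

YES -- this is a valid prefix code. No codeword is a prefix of any other codeword.


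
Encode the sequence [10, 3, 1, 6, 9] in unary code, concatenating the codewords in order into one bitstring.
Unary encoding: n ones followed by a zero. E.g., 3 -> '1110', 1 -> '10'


Encode each number as n ones followed by a terminating 0:
  10 -> 11111111110 (11 bits)
  3 -> 1110 (4 bits)
  1 -> 10 (2 bits)
  6 -> 1111110 (7 bits)
  9 -> 1111111110 (10 bits)
Total length = 11 + 4 + 2 + 7 + 10 = 34 bits.

Unary([10, 3, 1, 6, 9]) = 1111111111011101011111101111111110 (34 bits)


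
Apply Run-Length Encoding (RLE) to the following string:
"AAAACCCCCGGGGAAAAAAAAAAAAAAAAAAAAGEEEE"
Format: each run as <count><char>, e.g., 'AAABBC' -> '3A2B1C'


Scanning runs left to right:
  i=0: run of 'A' x 4 -> '4A'
  i=4: run of 'C' x 5 -> '5C'
  i=9: run of 'G' x 4 -> '4G'
  i=13: run of 'A' x 20 -> '20A'
  i=33: run of 'G' x 1 -> '1G'
  i=34: run of 'E' x 4 -> '4E'

RLE = 4A5C4G20A1G4E


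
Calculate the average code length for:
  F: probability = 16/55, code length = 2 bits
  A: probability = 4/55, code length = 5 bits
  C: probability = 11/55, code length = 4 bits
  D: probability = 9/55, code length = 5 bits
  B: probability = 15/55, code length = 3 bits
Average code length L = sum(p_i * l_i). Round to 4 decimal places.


Weighted contributions p_i * l_i:
  F: (16/55) * 2 = 32/55
  A: (4/55) * 5 = 20/55
  C: (11/55) * 4 = 44/55
  D: (9/55) * 5 = 45/55
  B: (15/55) * 3 = 45/55
Sum = (32 + 20 + 44 + 45 + 45)/55 = 186/55

L = 186/55 = 3.3818 bits/symbol


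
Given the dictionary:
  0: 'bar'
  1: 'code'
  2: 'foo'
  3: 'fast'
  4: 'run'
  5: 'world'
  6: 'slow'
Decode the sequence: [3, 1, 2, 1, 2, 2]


Look up each index in the dictionary:
  3 -> 'fast'
  1 -> 'code'
  2 -> 'foo'
  1 -> 'code'
  2 -> 'foo'
  2 -> 'foo'

Decoded: "fast code foo code foo foo"


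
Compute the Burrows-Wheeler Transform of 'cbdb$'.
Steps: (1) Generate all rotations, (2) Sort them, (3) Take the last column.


Rotations (sorted):
  0: $cbdb -> last char: b
  1: b$cbd -> last char: d
  2: bdb$c -> last char: c
  3: cbdb$ -> last char: $
  4: db$cb -> last char: b


BWT = bdc$b


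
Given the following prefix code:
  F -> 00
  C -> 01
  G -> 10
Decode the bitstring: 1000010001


Decoding step by step:
Bits 10 -> G
Bits 00 -> F
Bits 01 -> C
Bits 00 -> F
Bits 01 -> C


Decoded message: GFCFC


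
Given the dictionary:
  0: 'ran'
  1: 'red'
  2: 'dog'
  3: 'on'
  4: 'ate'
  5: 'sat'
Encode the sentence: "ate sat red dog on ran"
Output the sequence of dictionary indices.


Look up each word in the dictionary:
  'ate' -> 4
  'sat' -> 5
  'red' -> 1
  'dog' -> 2
  'on' -> 3
  'ran' -> 0

Encoded: [4, 5, 1, 2, 3, 0]


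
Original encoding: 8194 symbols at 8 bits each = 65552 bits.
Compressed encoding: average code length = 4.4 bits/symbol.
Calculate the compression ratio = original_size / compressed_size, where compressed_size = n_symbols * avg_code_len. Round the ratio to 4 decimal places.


original_size = n_symbols * orig_bits = 8194 * 8 = 65552 bits
compressed_size = n_symbols * avg_code_len = 8194 * 4.4 = 36053.6 bits
ratio = original_size / compressed_size = 65552 / 36053.6 = 1.8182

Compression ratio = 1.8182


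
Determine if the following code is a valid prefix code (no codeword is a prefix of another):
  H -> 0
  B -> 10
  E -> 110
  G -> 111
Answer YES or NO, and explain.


Checking each pair (does one codeword prefix another?):
  H='0' vs B='10': no prefix
  H='0' vs E='110': no prefix
  H='0' vs G='111': no prefix
  B='10' vs H='0': no prefix
  B='10' vs E='110': no prefix
  B='10' vs G='111': no prefix
  E='110' vs H='0': no prefix
  E='110' vs B='10': no prefix
  E='110' vs G='111': no prefix
  G='111' vs H='0': no prefix
  G='111' vs B='10': no prefix
  G='111' vs E='110': no prefix
No violation found over all pairs.

YES -- this is a valid prefix code. No codeword is a prefix of any other codeword.


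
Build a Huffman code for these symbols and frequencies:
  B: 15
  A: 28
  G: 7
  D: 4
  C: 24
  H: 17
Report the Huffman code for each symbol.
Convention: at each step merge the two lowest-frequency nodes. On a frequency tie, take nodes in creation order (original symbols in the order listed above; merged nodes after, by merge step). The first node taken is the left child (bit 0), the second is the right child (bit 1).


Huffman tree construction:
Step 1: Merge D(4) + G(7) = 11
Step 2: Merge (D+G)(11) + B(15) = 26
Step 3: Merge H(17) + C(24) = 41
Step 4: Merge ((D+G)+B)(26) + A(28) = 54
Step 5: Merge (H+C)(41) + (((D+G)+B)+A)(54) = 95
Read each symbol's code off the tree from the root (left child = 0, right child = 1).

Codes:
  B: 101 (length 3)
  A: 11 (length 2)
  G: 1001 (length 4)
  D: 1000 (length 4)
  C: 01 (length 2)
  H: 00 (length 2)
Average code length: 227/95 = 2.3895 bits/symbol


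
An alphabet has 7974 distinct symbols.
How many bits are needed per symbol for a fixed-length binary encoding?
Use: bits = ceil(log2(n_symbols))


log2(7974) = 12.9611
Bracket: 2^12 = 4096 < 7974 <= 2^13 = 8192
So ceil(log2(7974)) = 13

bits = ceil(log2(7974)) = ceil(12.9611) = 13 bits


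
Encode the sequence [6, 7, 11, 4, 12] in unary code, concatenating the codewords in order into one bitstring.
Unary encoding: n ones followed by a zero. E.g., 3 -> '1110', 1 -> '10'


Encode each number as n ones followed by a terminating 0:
  6 -> 1111110 (7 bits)
  7 -> 11111110 (8 bits)
  11 -> 111111111110 (12 bits)
  4 -> 11110 (5 bits)
  12 -> 1111111111110 (13 bits)
Total length = 7 + 8 + 12 + 5 + 13 = 45 bits.

Unary([6, 7, 11, 4, 12]) = 111111011111110111111111110111101111111111110 (45 bits)


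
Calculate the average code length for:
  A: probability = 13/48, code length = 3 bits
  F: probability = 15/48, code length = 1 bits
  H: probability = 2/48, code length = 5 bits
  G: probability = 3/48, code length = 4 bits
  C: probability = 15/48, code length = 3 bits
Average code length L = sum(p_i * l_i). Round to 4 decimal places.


Weighted contributions p_i * l_i:
  A: (13/48) * 3 = 39/48
  F: (15/48) * 1 = 15/48
  H: (2/48) * 5 = 10/48
  G: (3/48) * 4 = 12/48
  C: (15/48) * 3 = 45/48
Sum = (39 + 15 + 10 + 12 + 45)/48 = 121/48

L = 121/48 = 2.5208 bits/symbol


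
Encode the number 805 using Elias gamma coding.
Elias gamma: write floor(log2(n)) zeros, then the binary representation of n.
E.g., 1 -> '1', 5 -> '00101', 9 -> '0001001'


num_bits = floor(log2(805)) + 1 = 10
leading_zeros = num_bits - 1 = 9
binary(805) = 1100100101

Elias gamma(805) = '000000000' + '1100100101' = 0000000001100100101 (19 bits)


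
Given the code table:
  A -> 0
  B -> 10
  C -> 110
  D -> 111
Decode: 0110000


Decoding:
0 -> A
110 -> C
0 -> A
0 -> A
0 -> A


Result: ACAAA


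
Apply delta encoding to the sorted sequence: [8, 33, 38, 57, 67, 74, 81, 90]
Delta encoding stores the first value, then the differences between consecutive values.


First value: 8
Deltas:
  33 - 8 = 25
  38 - 33 = 5
  57 - 38 = 19
  67 - 57 = 10
  74 - 67 = 7
  81 - 74 = 7
  90 - 81 = 9


Delta encoded: [8, 25, 5, 19, 10, 7, 7, 9]


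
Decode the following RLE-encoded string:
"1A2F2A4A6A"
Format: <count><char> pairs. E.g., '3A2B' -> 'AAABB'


Expanding each <count><char> pair:
  1A -> 'A'
  2F -> 'FF'
  2A -> 'AA'
  4A -> 'AAAA'
  6A -> 'AAAAAA'

Decoded = AFFAAAAAAAAAAAA


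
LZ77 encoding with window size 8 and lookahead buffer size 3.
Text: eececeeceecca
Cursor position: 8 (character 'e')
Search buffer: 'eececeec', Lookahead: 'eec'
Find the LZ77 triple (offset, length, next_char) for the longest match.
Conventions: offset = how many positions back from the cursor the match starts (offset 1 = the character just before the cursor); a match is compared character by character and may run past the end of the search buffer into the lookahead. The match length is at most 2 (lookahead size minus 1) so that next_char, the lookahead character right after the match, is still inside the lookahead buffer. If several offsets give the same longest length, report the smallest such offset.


Try each offset into the search buffer:
  offset=1 (pos 7, char 'c'): match length 0
  offset=2 (pos 6, char 'e'): match length 1
  offset=3 (pos 5, char 'e'): match length 2
  offset=4 (pos 4, char 'c'): match length 0
  offset=5 (pos 3, char 'e'): match length 1
  offset=6 (pos 2, char 'c'): match length 0
  offset=7 (pos 1, char 'e'): match length 1
  offset=8 (pos 0, char 'e'): match length 2
Longest match has length 2, found at offsets 3, 8; take the smallest, offset 3.
next_char = character at position 8 + 2 = 10 -> 'c'

Best match: offset=3, length=2 (matching 'ee' starting at position 5)
LZ77 triple: (3, 2, 'c')


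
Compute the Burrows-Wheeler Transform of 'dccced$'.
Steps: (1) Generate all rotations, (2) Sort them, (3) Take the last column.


Rotations (sorted):
  0: $dccced -> last char: d
  1: ccced$d -> last char: d
  2: cced$dc -> last char: c
  3: ced$dcc -> last char: c
  4: d$dccce -> last char: e
  5: dccced$ -> last char: $
  6: ed$dccc -> last char: c


BWT = ddcce$c


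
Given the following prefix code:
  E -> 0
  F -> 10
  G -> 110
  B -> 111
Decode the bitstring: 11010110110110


Decoding step by step:
Bits 110 -> G
Bits 10 -> F
Bits 110 -> G
Bits 110 -> G
Bits 110 -> G


Decoded message: GFGGG


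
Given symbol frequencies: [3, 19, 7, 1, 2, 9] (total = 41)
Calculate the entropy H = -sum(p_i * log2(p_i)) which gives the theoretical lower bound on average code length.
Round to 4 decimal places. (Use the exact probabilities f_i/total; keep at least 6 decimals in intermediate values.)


Per-symbol terms -p_i * log2(p_i) with p_i = f_i/41:
  p = 3/41 = 0.073171: log2(p) = -3.772590, -p*log2(p) = 0.276043
  p = 19/41 = 0.463415: log2(p) = -1.109624, -p*log2(p) = 0.514216
  p = 7/41 = 0.170732: log2(p) = -2.550197, -p*log2(p) = 0.435400
  p = 1/41 = 0.024390: log2(p) = -5.357552, -p*log2(p) = 0.130672
  p = 2/41 = 0.048780: log2(p) = -4.357552, -p*log2(p) = 0.212564
  p = 9/41 = 0.219512: log2(p) = -2.187627, -p*log2(p) = 0.480211
H = 0.276043 + 0.514216 + 0.435400 + 0.130672 + 0.212564 + 0.480211 = 2.049106

H = 2.0491 bits/symbol


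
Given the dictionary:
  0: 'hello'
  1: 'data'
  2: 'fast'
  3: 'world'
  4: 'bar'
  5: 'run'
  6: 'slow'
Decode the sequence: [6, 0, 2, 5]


Look up each index in the dictionary:
  6 -> 'slow'
  0 -> 'hello'
  2 -> 'fast'
  5 -> 'run'

Decoded: "slow hello fast run"


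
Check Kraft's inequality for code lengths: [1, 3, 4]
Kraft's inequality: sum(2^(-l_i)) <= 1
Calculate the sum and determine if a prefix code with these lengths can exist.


Sum = 2^(-1) + 2^(-3) + 2^(-4)
    = 0.5 + 0.125 + 0.0625
    = 11/16 = 0.6875
Since 0.6875 <= 1, Kraft's inequality IS satisfied.
A prefix code with these lengths CAN exist.

Kraft sum = 0.6875. Satisfied.


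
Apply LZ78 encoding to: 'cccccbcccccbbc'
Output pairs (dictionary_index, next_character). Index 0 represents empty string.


LZ78 encoding steps:
Dictionary: {0: ''}
Step 1: w='' (idx 0), next='c' -> output (0, 'c'), add 'c' as idx 1
Step 2: w='c' (idx 1), next='c' -> output (1, 'c'), add 'cc' as idx 2
Step 3: w='cc' (idx 2), next='b' -> output (2, 'b'), add 'ccb' as idx 3
Step 4: w='cc' (idx 2), next='c' -> output (2, 'c'), add 'ccc' as idx 4
Step 5: w='ccb' (idx 3), next='b' -> output (3, 'b'), add 'ccbb' as idx 5
Step 6: w='c' (idx 1), end of input -> output (1, '')


Encoded: [(0, 'c'), (1, 'c'), (2, 'b'), (2, 'c'), (3, 'b'), (1, '')]


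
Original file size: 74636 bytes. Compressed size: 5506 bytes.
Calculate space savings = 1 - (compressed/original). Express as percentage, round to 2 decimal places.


ratio = compressed/original = 5506/74636 = 0.073771
savings = 1 - ratio = 1 - 0.073771 = 0.926229
as a percentage: 0.926229 * 100 = 92.62%

Space savings = 1 - 5506/74636 = 92.62%


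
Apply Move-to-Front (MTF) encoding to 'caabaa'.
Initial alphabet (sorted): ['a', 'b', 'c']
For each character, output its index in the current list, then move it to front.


MTF encoding:
'c': index 2 in ['a', 'b', 'c'] -> ['c', 'a', 'b']
'a': index 1 in ['c', 'a', 'b'] -> ['a', 'c', 'b']
'a': index 0 in ['a', 'c', 'b'] -> ['a', 'c', 'b']
'b': index 2 in ['a', 'c', 'b'] -> ['b', 'a', 'c']
'a': index 1 in ['b', 'a', 'c'] -> ['a', 'b', 'c']
'a': index 0 in ['a', 'b', 'c'] -> ['a', 'b', 'c']


Output: [2, 1, 0, 2, 1, 0]


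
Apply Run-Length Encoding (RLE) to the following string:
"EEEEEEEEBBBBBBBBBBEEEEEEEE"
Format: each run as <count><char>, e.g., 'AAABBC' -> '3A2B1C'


Scanning runs left to right:
  i=0: run of 'E' x 8 -> '8E'
  i=8: run of 'B' x 10 -> '10B'
  i=18: run of 'E' x 8 -> '8E'

RLE = 8E10B8E


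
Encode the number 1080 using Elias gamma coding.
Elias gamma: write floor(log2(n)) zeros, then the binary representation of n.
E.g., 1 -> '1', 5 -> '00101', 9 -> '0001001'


num_bits = floor(log2(1080)) + 1 = 11
leading_zeros = num_bits - 1 = 10
binary(1080) = 10000111000

Elias gamma(1080) = '0000000000' + '10000111000' = 000000000010000111000 (21 bits)


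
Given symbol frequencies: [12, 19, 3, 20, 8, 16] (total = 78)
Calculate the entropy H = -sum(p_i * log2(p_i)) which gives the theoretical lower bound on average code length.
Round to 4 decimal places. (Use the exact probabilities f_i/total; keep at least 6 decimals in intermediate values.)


Per-symbol terms -p_i * log2(p_i) with p_i = f_i/78:
  p = 12/78 = 0.153846: log2(p) = -2.700440, -p*log2(p) = 0.415452
  p = 19/78 = 0.243590: log2(p) = -2.037475, -p*log2(p) = 0.496308
  p = 3/78 = 0.038462: log2(p) = -4.700440, -p*log2(p) = 0.180786
  p = 20/78 = 0.256410: log2(p) = -1.963474, -p*log2(p) = 0.503455
  p = 8/78 = 0.102564: log2(p) = -3.285402, -p*log2(p) = 0.336964
  p = 16/78 = 0.205128: log2(p) = -2.285402, -p*log2(p) = 0.468800
H = 0.415452 + 0.496308 + 0.180786 + 0.503455 + 0.336964 + 0.468800 = 2.401765

H = 2.4018 bits/symbol


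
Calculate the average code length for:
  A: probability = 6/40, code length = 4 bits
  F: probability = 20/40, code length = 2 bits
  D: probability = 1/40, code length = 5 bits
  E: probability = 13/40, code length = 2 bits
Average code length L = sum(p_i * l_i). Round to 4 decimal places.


Weighted contributions p_i * l_i:
  A: (6/40) * 4 = 24/40
  F: (20/40) * 2 = 40/40
  D: (1/40) * 5 = 5/40
  E: (13/40) * 2 = 26/40
Sum = (24 + 40 + 5 + 26)/40 = 95/40

L = 95/40 = 2.3750 bits/symbol


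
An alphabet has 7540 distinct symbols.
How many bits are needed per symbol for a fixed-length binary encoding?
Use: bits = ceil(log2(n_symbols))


log2(7540) = 12.8803
Bracket: 2^12 = 4096 < 7540 <= 2^13 = 8192
So ceil(log2(7540)) = 13

bits = ceil(log2(7540)) = ceil(12.8803) = 13 bits


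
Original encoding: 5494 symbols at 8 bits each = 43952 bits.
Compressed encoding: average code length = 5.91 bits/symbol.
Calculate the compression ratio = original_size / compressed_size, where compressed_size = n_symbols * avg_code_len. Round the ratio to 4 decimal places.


original_size = n_symbols * orig_bits = 5494 * 8 = 43952 bits
compressed_size = n_symbols * avg_code_len = 5494 * 5.91 = 32469.54 bits
ratio = original_size / compressed_size = 43952 / 32469.54 = 1.3536

Compression ratio = 1.3536


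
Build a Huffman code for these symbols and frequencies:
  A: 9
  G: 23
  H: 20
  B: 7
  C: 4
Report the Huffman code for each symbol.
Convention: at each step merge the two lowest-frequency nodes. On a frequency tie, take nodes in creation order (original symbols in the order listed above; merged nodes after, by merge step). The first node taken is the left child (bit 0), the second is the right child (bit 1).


Huffman tree construction:
Step 1: Merge C(4) + B(7) = 11
Step 2: Merge A(9) + (C+B)(11) = 20
Step 3: Merge H(20) + (A+(C+B))(20) = 40
Step 4: Merge G(23) + (H+(A+(C+B)))(40) = 63
Read each symbol's code off the tree from the root (left child = 0, right child = 1).

Codes:
  A: 110 (length 3)
  G: 0 (length 1)
  H: 10 (length 2)
  B: 1111 (length 4)
  C: 1110 (length 4)
Average code length: 134/63 = 2.1270 bits/symbol
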